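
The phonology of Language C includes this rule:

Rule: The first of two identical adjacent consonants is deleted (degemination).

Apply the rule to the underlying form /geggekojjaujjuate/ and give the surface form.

gegekojaujuate

/gg/ is a geminate; the first /g/ deletes.
/jj/ is a geminate; the first /j/ deletes.
/jj/ is a geminate; the first /j/ deletes.
The other instances of /g/, /k/, /j/, /t/ do not occur in the required environment and remain unchanged.
Surface form: [gegekojaujuate].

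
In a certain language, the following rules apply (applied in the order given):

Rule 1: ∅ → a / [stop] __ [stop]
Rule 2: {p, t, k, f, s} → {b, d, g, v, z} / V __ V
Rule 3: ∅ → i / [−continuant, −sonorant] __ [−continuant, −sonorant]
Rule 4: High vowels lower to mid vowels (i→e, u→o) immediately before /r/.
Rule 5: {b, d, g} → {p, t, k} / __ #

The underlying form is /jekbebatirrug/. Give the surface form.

Rule 1 (stop-cluster a-epenthesis): /k/ and /b/ form a stop–stop cluster, so [a] is inserted between them. /jekbebatirrug/ → jekabebatirrug.
Rule 2 (intervocalic voicing): /k/ is a voiceless obstruent between vowels /e/ and /a/, so it voices to [g]. /t/ is a voiceless obstruent between vowels /a/ and /i/, so it voices to [d]. /jekabebatirrug/ → jegabebadirrug.
Rule 3 (stop-cluster i-epenthesis): no segment meets the environment; /jegabebadirrug/ is unchanged.
Rule 4 (pre-rhotic lowering): /i/ is a high vowel immediately before /r/, so it lowers to [e]. /jegabebadirrug/ → jegabebaderrug.
Rule 5 (final devoicing): /g/ is a voiced stop in word-final position, so it devoices to [k]. /jegabebaderrug/ → jegabebaderruk.

jegabebaderruk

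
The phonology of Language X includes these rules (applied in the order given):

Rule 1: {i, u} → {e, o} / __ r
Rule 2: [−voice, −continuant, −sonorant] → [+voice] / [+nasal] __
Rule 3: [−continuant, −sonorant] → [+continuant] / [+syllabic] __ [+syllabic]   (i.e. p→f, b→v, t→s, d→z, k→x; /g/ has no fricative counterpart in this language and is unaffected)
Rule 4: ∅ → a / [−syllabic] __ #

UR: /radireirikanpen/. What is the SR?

razereerixanbena

Rule 1 (pre-rhotic lowering): /i/ is a high vowel immediately before /r/, so it lowers to [e]. /i/ is a high vowel immediately before /r/, so it lowers to [e]. /radireirikanpen/ → radereerikanpen.
Rule 2 (post-nasal voicing): /p/ is a voiceless stop immediately after the nasal /n/, so it voices to [b]. /radereerikanpen/ → radereerikanben.
Rule 3 (intervocalic spirantization): /d/ is a stop between vowels /a/ and /e/, so it spirantizes to the fricative [z]. /k/ is a stop between vowels /i/ and /a/, so it spirantizes to the fricative [x]. /radereerikanben/ → razereerixanben.
Rule 4 (final a-epenthesis): the form ends in the consonant /n/, so [a] is inserted word-finally. /razereerixanben/ → razereerixanbena.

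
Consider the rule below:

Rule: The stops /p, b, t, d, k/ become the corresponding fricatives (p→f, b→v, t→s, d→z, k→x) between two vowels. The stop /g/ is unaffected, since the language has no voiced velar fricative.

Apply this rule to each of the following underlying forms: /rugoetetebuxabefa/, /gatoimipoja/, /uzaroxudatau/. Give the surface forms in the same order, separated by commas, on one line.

/rugoetetebuxabefa/: /t/ is a stop between vowels /e/ and /e/, so it spirantizes to the fricative [s]. /t/ is a stop between vowels /e/ and /e/, so it spirantizes to the fricative [s]. /b/ is a stop between vowels /e/ and /u/, so it spirantizes to the fricative [v]. /b/ is a stop between vowels /a/ and /e/, so it spirantizes to the fricative [v]. → [rugoesesevuxavefa].
/gatoimipoja/: /t/ is a stop between vowels /a/ and /o/, so it spirantizes to the fricative [s]. /p/ is a stop between vowels /i/ and /o/, so it spirantizes to the fricative [f]. → [gasoimifoja].
/uzaroxudatau/: /d/ is a stop between vowels /u/ and /a/, so it spirantizes to the fricative [z]. /t/ is a stop between vowels /a/ and /a/, so it spirantizes to the fricative [s]. → [uzaroxuzasau].

rugoesesevuxavefa, gasoimifoja, uzaroxuzasau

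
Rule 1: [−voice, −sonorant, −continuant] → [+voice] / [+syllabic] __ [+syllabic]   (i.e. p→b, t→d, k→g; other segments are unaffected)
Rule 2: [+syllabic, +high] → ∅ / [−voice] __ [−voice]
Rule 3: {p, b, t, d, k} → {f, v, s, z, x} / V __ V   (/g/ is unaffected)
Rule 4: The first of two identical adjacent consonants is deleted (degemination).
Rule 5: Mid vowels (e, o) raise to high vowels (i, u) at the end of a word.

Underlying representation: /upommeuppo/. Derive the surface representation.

Rule 1 (intervocalic voicing): /p/ is a voiceless stop between vowels /u/ and /o/, so it voices to [b]. /upommeuppo/ → ubommeuppo.
Rule 2 (high vowel syncope): no segment meets the environment; /ubommeuppo/ is unchanged.
Rule 3 (intervocalic spirantization): /b/ is a stop between vowels /u/ and /o/, so it spirantizes to the fricative [v]. /ubommeuppo/ → uvommeuppo.
Rule 4 (degemination): /mm/ is a geminate; the first /m/ deletes. /pp/ is a geminate; the first /p/ deletes. /uvommeuppo/ → uvomeupo.
Rule 5 (final vowel raising): /o/ is a mid vowel in word-final position, so it raises to [u]. /uvomeupo/ → uvomeupu.

uvomeupu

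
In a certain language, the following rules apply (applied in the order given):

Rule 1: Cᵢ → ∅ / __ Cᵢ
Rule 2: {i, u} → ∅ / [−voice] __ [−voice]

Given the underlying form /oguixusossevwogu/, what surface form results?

Rule 1 (degemination): /ss/ is a geminate; the first /s/ deletes. /oguixusossevwogu/ → oguixusosevwogu.
Rule 2 (high vowel syncope): /u/ is a high vowel flanked by voiceless consonants /x/ and /s/, so it deletes. /oguixusosevwogu/ → oguixsosevwogu.

oguixsosevwogu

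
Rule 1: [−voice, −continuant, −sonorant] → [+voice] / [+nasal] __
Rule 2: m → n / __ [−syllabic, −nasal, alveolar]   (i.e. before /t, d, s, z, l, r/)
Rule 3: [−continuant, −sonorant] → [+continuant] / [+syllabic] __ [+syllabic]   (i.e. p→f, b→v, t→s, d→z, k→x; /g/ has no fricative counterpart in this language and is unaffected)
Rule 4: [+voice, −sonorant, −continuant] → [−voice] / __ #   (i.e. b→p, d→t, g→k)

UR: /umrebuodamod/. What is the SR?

unrevuozamot

Rule 1 (post-nasal voicing): no segment meets the environment; /umrebuodamod/ is unchanged.
Rule 2 (nasal place assimilation): /m/ precedes the alveolar consonant /r/, so it assimilates in place to [n]. /umrebuodamod/ → unrebuodamod.
Rule 3 (intervocalic spirantization): /b/ is a stop between vowels /e/ and /u/, so it spirantizes to the fricative [v]. /d/ is a stop between vowels /o/ and /a/, so it spirantizes to the fricative [z]. /unrebuodamod/ → unrevuozamod.
Rule 4 (final devoicing): /d/ is a voiced stop in word-final position, so it devoices to [t]. /unrevuozamod/ → unrevuozamot.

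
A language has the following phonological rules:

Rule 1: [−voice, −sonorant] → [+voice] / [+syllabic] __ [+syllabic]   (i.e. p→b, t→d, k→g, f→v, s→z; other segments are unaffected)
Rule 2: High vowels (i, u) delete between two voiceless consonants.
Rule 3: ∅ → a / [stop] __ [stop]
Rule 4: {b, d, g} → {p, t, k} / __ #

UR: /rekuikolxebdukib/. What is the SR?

Rule 1 (intervocalic voicing): /k/ is a voiceless obstruent between vowels /e/ and /u/, so it voices to [g]. /k/ is a voiceless obstruent between vowels /i/ and /o/, so it voices to [g]. /k/ is a voiceless obstruent between vowels /u/ and /i/, so it voices to [g]. /rekuikolxebdukib/ → reguigolxebdugib.
Rule 2 (high vowel syncope): no segment meets the environment; /reguigolxebdugib/ is unchanged.
Rule 3 (stop-cluster a-epenthesis): /b/ and /d/ form a stop–stop cluster, so [a] is inserted between them. /reguigolxebdugib/ → reguigolxebadugib.
Rule 4 (final devoicing): /b/ is a voiced stop in word-final position, so it devoices to [p]. /reguigolxebadugib/ → reguigolxebadugip.

reguigolxebadugip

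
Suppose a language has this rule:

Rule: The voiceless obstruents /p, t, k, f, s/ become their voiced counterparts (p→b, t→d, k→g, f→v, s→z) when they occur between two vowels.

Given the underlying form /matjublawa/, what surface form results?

No segment of /matjublawa/ meets the structural description of the rule, so the form surfaces unchanged.

matjublawa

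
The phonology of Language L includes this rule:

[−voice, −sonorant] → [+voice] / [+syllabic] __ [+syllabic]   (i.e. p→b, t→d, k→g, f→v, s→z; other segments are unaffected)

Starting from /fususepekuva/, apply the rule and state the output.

fuzuzebeguva

/s/ is a voiceless obstruent between vowels /u/ and /u/, so it voices to [z].
/s/ is a voiceless obstruent between vowels /u/ and /e/, so it voices to [z].
/p/ is a voiceless obstruent between vowels /e/ and /e/, so it voices to [b].
/k/ is a voiceless obstruent between vowels /e/ and /u/, so it voices to [g].
The other instance of /f/ does not occur in the required environment and remains unchanged.
Surface form: [fuzuzebeguva].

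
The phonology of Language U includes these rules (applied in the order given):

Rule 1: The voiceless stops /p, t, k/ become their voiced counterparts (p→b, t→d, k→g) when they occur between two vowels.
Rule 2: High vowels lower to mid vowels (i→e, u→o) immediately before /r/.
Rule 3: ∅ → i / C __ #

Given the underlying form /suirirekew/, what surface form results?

suereregewi

Rule 1 (intervocalic voicing): /k/ is a voiceless stop between vowels /e/ and /e/, so it voices to [g]. /suirirekew/ → suiriregew.
Rule 2 (pre-rhotic lowering): /i/ is a high vowel immediately before /r/, so it lowers to [e]. /i/ is a high vowel immediately before /r/, so it lowers to [e]. /suiriregew/ → suereregew.
Rule 3 (final i-epenthesis): the form ends in the consonant /w/, so [i] is inserted word-finally. /suereregew/ → suereregewi.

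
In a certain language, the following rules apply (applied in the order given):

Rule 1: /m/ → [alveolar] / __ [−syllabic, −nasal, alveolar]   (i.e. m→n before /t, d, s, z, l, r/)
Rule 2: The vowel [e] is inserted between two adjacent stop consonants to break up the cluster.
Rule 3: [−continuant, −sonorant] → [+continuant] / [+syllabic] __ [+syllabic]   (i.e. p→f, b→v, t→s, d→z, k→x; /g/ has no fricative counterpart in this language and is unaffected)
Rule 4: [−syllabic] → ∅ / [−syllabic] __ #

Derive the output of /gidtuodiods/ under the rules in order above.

Rule 1 (nasal place assimilation): no segment meets the environment; /gidtuodiods/ is unchanged.
Rule 2 (stop-cluster e-epenthesis): /d/ and /t/ form a stop–stop cluster, so [e] is inserted between them. /gidtuodiods/ → gidetuodiods.
Rule 3 (intervocalic spirantization): /d/ is a stop between vowels /i/ and /e/, so it spirantizes to the fricative [z]. /t/ is a stop between vowels /e/ and /u/, so it spirantizes to the fricative [s]. /d/ is a stop between vowels /o/ and /i/, so it spirantizes to the fricative [z]. /gidetuodiods/ → gizesuoziods.
Rule 4 (final cluster simplification): /s/ is the second consonant of a word-final cluster /ds/, so it deletes. /gizesuoziods/ → gizesuoziod.

gizesuoziod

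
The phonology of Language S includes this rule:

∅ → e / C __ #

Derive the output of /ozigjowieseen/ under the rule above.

the form ends in the consonant /n/, so [e] is inserted word-finally.
Surface form: [ozigjowieseene].

ozigjowieseene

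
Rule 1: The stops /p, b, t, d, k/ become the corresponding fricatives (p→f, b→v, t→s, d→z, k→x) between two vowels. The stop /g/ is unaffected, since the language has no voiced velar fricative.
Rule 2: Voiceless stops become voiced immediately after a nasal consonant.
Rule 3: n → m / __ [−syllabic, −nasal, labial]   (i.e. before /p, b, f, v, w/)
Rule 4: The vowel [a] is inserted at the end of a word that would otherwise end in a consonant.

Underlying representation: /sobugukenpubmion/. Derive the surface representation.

sovuguxembubmiona

Rule 1 (intervocalic spirantization): /b/ is a stop between vowels /o/ and /u/, so it spirantizes to the fricative [v]. /k/ is a stop between vowels /u/ and /e/, so it spirantizes to the fricative [x]. /sobugukenpubmion/ → sovuguxenpubmion.
Rule 2 (post-nasal voicing): /p/ is a voiceless stop immediately after the nasal /n/, so it voices to [b]. /sovuguxenpubmion/ → sovuguxenbubmion.
Rule 3 (nasal place assimilation): /n/ precedes the labial consonant /b/, so it assimilates in place to [m]. /sovuguxenbubmion/ → sovuguxembubmion.
Rule 4 (final a-epenthesis): the form ends in the consonant /n/, so [a] is inserted word-finally. /sovuguxembubmion/ → sovuguxembubmiona.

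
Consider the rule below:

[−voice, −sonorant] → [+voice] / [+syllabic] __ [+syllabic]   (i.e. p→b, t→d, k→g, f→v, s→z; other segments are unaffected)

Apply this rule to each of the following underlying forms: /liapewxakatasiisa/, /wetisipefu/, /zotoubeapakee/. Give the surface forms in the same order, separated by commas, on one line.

/liapewxakatasiisa/: /p/ is a voiceless obstruent between vowels /a/ and /e/, so it voices to [b]. /k/ is a voiceless obstruent between vowels /a/ and /a/, so it voices to [g]. /t/ is a voiceless obstruent between vowels /a/ and /a/, so it voices to [d]. /s/ is a voiceless obstruent between vowels /a/ and /i/, so it voices to [z]. /s/ is a voiceless obstruent between vowels /i/ and /a/, so it voices to [z]. → [liabewxagadaziiza].
/wetisipefu/: /t/ is a voiceless obstruent between vowels /e/ and /i/, so it voices to [d]. /s/ is a voiceless obstruent between vowels /i/ and /i/, so it voices to [z]. /p/ is a voiceless obstruent between vowels /i/ and /e/, so it voices to [b]. /f/ is a voiceless obstruent between vowels /e/ and /u/, so it voices to [v]. → [wedizibevu].
/zotoubeapakee/: /t/ is a voiceless obstruent between vowels /o/ and /o/, so it voices to [d]. /p/ is a voiceless obstruent between vowels /a/ and /a/, so it voices to [b]. /k/ is a voiceless obstruent between vowels /a/ and /e/, so it voices to [g]. → [zodoubeabagee].

liabewxagadaziiza, wedizibevu, zodoubeabagee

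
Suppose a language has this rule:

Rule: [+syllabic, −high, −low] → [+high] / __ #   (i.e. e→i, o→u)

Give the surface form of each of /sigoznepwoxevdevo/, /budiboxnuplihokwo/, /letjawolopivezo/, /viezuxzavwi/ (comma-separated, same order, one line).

sigoznepwoxevdevu, budiboxnuplihokwu, letjawolopivezu, viezuxzavwi

/sigoznepwoxevdevo/: /o/ is a mid vowel in word-final position, so it raises to [u]. → [sigoznepwoxevdevu].
/budiboxnuplihokwo/: /o/ is a mid vowel in word-final position, so it raises to [u]. → [budiboxnuplihokwu].
/letjawolopivezo/: /o/ is a mid vowel in word-final position, so it raises to [u]. → [letjawolopivezu].
/viezuxzavwi/: the rule's environment is not met; surfaces unchanged as [viezuxzavwi].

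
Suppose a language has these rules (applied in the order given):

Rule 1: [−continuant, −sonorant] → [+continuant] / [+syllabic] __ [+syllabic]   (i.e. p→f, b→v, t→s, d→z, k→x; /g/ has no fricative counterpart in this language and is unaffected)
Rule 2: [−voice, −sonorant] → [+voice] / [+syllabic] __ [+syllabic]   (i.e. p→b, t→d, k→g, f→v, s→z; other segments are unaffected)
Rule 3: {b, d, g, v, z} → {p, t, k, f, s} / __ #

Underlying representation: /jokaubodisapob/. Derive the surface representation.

Rule 1 (intervocalic spirantization): /k/ is a stop between vowels /o/ and /a/, so it spirantizes to the fricative [x]. /b/ is a stop between vowels /u/ and /o/, so it spirantizes to the fricative [v]. /d/ is a stop between vowels /o/ and /i/, so it spirantizes to the fricative [z]. /p/ is a stop between vowels /a/ and /o/, so it spirantizes to the fricative [f]. /jokaubodisapob/ → joxauvozisafob.
Rule 2 (intervocalic voicing): /s/ is a voiceless obstruent between vowels /i/ and /a/, so it voices to [z]. /f/ is a voiceless obstruent between vowels /a/ and /o/, so it voices to [v]. /joxauvozisafob/ → joxauvozizavob.
Rule 3 (final devoicing): /b/ is a voiced obstruent in word-final position, so it devoices to [p]. /joxauvozizavob/ → joxauvozizavop.

joxauvozizavop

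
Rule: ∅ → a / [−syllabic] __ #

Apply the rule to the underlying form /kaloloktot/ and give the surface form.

the form ends in the consonant /t/, so [a] is inserted word-finally.
Surface form: [kaloloktota].

kaloloktota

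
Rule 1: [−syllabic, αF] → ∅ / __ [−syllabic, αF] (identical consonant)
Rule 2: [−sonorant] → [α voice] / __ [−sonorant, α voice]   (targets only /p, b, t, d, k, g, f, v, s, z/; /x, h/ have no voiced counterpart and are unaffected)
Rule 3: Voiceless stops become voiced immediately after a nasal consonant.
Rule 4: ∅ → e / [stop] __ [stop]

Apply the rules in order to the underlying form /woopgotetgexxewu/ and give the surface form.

woobegotedegexewu

Rule 1 (degemination): /xx/ is a geminate; the first /x/ deletes. /woopgotetgexxewu/ → woopgotetgexewu.
Rule 2 (regressive voicing assimilation): /p/ precedes the voiced obstruent /g/, so it voices to [b] by assimilation. /t/ precedes the voiced obstruent /g/, so it voices to [d] by assimilation. /woopgotetgexewu/ → woobgotedgexewu.
Rule 3 (post-nasal voicing): no segment meets the environment; /woobgotedgexewu/ is unchanged.
Rule 4 (stop-cluster e-epenthesis): /b/ and /g/ form a stop–stop cluster, so [e] is inserted between them. /d/ and /g/ form a stop–stop cluster, so [e] is inserted between them. /woobgotedgexewu/ → woobegotedegexewu.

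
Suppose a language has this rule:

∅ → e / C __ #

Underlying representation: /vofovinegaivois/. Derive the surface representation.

the form ends in the consonant /s/, so [e] is inserted word-finally.
Surface form: [vofovinegaivoise].

vofovinegaivoise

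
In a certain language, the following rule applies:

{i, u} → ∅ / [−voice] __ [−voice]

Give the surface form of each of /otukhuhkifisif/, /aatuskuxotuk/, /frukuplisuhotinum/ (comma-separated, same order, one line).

/otukhuhkifisif/: /u/ is a high vowel flanked by voiceless consonants /t/ and /k/, so it deletes. /u/ is a high vowel flanked by voiceless consonants /h/ and /h/, so it deletes. /i/ is a high vowel flanked by voiceless consonants /k/ and /f/, so it deletes. /i/ is a high vowel flanked by voiceless consonants /f/ and /s/, so it deletes. /i/ is a high vowel flanked by voiceless consonants /s/ and /f/, so it deletes. → [otkhhkfsf].
/aatuskuxotuk/: /u/ is a high vowel flanked by voiceless consonants /t/ and /s/, so it deletes. /u/ is a high vowel flanked by voiceless consonants /k/ and /x/, so it deletes. /u/ is a high vowel flanked by voiceless consonants /t/ and /k/, so it deletes. → [aatskxotk].
/frukuplisuhotinum/: /u/ is a high vowel flanked by voiceless consonants /k/ and /p/, so it deletes. /u/ is a high vowel flanked by voiceless consonants /s/ and /h/, so it deletes. → [frukplishotinum].

otkhhkfsf, aatskxotk, frukplishotinum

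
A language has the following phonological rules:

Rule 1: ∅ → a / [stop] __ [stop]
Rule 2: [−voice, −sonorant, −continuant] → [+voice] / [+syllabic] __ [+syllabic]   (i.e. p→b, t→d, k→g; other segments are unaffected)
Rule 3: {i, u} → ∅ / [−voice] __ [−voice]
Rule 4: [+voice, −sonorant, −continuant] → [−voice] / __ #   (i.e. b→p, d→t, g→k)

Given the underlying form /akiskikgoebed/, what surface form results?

Rule 1 (stop-cluster a-epenthesis): /k/ and /g/ form a stop–stop cluster, so [a] is inserted between them. /akiskikgoebed/ → akiskikagoebed.
Rule 2 (intervocalic voicing): /k/ is a voiceless stop between vowels /a/ and /i/, so it voices to [g]. /k/ is a voiceless stop between vowels /i/ and /a/, so it voices to [g]. /akiskikagoebed/ → agiskigagoebed.
Rule 3 (high vowel syncope): no segment meets the environment; /agiskigagoebed/ is unchanged.
Rule 4 (final devoicing): /d/ is a voiced stop in word-final position, so it devoices to [t]. /agiskigagoebed/ → agiskigagoebet.

agiskigagoebet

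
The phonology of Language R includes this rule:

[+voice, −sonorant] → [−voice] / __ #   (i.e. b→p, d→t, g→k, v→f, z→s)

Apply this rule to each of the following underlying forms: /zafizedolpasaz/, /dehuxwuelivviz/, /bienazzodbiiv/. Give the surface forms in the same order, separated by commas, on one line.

/zafizedolpasaz/: /z/ is a voiced obstruent in word-final position, so it devoices to [s]. → [zafizedolpasas].
/dehuxwuelivviz/: /z/ is a voiced obstruent in word-final position, so it devoices to [s]. → [dehuxwuelivvis].
/bienazzodbiiv/: /v/ is a voiced obstruent in word-final position, so it devoices to [f]. → [bienazzodbiif].

zafizedolpasas, dehuxwuelivvis, bienazzodbiif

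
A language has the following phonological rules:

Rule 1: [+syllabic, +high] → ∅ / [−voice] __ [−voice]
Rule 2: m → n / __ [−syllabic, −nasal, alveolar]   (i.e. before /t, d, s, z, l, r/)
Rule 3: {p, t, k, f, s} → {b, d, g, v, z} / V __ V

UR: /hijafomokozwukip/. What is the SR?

hijavomogozwukp

Rule 1 (high vowel syncope): /i/ is a high vowel flanked by voiceless consonants /k/ and /p/, so it deletes. /hijafomokozwukip/ → hijafomokozwukp.
Rule 2 (nasal place assimilation): no segment meets the environment; /hijafomokozwukp/ is unchanged.
Rule 3 (intervocalic voicing): /f/ is a voiceless obstruent between vowels /a/ and /o/, so it voices to [v]. /k/ is a voiceless obstruent between vowels /o/ and /o/, so it voices to [g]. /hijafomokozwukp/ → hijavomogozwukp.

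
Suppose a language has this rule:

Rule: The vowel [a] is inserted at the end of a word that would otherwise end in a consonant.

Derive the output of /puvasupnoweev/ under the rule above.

the form ends in the consonant /v/, so [a] is inserted word-finally.
Surface form: [puvasupnoweeva].

puvasupnoweeva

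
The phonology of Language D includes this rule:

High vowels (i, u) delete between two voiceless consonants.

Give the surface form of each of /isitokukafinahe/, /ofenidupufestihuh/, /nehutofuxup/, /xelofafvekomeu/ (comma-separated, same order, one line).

/isitokukafinahe/: /i/ is a high vowel flanked by voiceless consonants /s/ and /t/, so it deletes. /u/ is a high vowel flanked by voiceless consonants /k/ and /k/, so it deletes. → [istokkafinahe].
/ofenidupufestihuh/: /u/ is a high vowel flanked by voiceless consonants /p/ and /f/, so it deletes. /i/ is a high vowel flanked by voiceless consonants /t/ and /h/, so it deletes. /u/ is a high vowel flanked by voiceless consonants /h/ and /h/, so it deletes. → [ofenidupfesthh].
/nehutofuxup/: /u/ is a high vowel flanked by voiceless consonants /h/ and /t/, so it deletes. /u/ is a high vowel flanked by voiceless consonants /f/ and /x/, so it deletes. /u/ is a high vowel flanked by voiceless consonants /x/ and /p/, so it deletes. → [nehtofxp].
/xelofafvekomeu/: the rule's environment is not met; surfaces unchanged as [xelofafvekomeu].

istokkafinahe, ofenidupfesthh, nehtofxp, xelofafvekomeu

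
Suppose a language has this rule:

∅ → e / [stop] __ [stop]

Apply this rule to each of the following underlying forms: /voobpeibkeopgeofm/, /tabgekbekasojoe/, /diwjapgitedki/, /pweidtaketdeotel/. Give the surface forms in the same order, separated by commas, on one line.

voobepeibekeopegeofm, tabegekebekasojoe, diwjapegitedeki, pweidetaketedeotel

/voobpeibkeopgeofm/: /b/ and /p/ form a stop–stop cluster, so [e] is inserted between them. /b/ and /k/ form a stop–stop cluster, so [e] is inserted between them. /p/ and /g/ form a stop–stop cluster, so [e] is inserted between them. → [voobepeibekeopegeofm].
/tabgekbekasojoe/: /b/ and /g/ form a stop–stop cluster, so [e] is inserted between them. /k/ and /b/ form a stop–stop cluster, so [e] is inserted between them. → [tabegekebekasojoe].
/diwjapgitedki/: /p/ and /g/ form a stop–stop cluster, so [e] is inserted between them. /d/ and /k/ form a stop–stop cluster, so [e] is inserted between them. → [diwjapegitedeki].
/pweidtaketdeotel/: /d/ and /t/ form a stop–stop cluster, so [e] is inserted between them. /t/ and /d/ form a stop–stop cluster, so [e] is inserted between them. → [pweidetaketedeotel].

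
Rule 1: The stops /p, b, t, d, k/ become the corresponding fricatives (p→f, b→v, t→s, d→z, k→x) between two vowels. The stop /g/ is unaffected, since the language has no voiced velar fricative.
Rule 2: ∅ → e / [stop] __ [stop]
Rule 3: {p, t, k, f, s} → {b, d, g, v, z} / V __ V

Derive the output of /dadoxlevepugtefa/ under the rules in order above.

Rule 1 (intervocalic spirantization): /d/ is a stop between vowels /a/ and /o/, so it spirantizes to the fricative [z]. /p/ is a stop between vowels /e/ and /u/, so it spirantizes to the fricative [f]. /dadoxlevepugtefa/ → dazoxlevefugtefa.
Rule 2 (stop-cluster e-epenthesis): /g/ and /t/ form a stop–stop cluster, so [e] is inserted between them. /dazoxlevefugtefa/ → dazoxlevefugetefa.
Rule 3 (intervocalic voicing): /f/ is a voiceless obstruent between vowels /e/ and /u/, so it voices to [v]. /t/ is a voiceless obstruent between vowels /e/ and /e/, so it voices to [d]. /f/ is a voiceless obstruent between vowels /e/ and /a/, so it voices to [v]. /dazoxlevefugetefa/ → dazoxlevevugedeva.

dazoxlevevugedeva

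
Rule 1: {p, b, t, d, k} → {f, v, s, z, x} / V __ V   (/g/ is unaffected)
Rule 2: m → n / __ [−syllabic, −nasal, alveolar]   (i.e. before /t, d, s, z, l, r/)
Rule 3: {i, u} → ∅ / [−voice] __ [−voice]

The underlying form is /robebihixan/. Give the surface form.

Rule 1 (intervocalic spirantization): /b/ is a stop between vowels /o/ and /e/, so it spirantizes to the fricative [v]. /b/ is a stop between vowels /e/ and /i/, so it spirantizes to the fricative [v]. /robebihixan/ → rovevihixan.
Rule 2 (nasal place assimilation): no segment meets the environment; /rovevihixan/ is unchanged.
Rule 3 (high vowel syncope): /i/ is a high vowel flanked by voiceless consonants /h/ and /x/, so it deletes. /rovevihixan/ → rovevihxan.

rovevihxan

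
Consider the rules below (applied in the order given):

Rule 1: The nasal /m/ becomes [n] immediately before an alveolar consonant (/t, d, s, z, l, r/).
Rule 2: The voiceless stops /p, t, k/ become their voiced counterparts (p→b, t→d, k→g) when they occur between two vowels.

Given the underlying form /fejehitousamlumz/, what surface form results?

fejehidousanlunz

Rule 1 (nasal place assimilation): /m/ precedes the alveolar consonant /l/, so it assimilates in place to [n]. /m/ precedes the alveolar consonant /z/, so it assimilates in place to [n]. /fejehitousamlumz/ → fejehitousanlunz.
Rule 2 (intervocalic voicing): /t/ is a voiceless stop between vowels /i/ and /o/, so it voices to [d]. /fejehitousanlunz/ → fejehidousanlunz.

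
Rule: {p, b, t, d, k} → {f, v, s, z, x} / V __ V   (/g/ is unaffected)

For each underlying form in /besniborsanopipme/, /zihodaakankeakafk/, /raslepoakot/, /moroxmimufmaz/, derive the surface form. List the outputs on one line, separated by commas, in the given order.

/besniborsanopipme/: /b/ is a stop between vowels /i/ and /o/, so it spirantizes to the fricative [v]. /p/ is a stop between vowels /o/ and /i/, so it spirantizes to the fricative [f]. → [besnivorsanofipme].
/zihodaakankeakafk/: /d/ is a stop between vowels /o/ and /a/, so it spirantizes to the fricative [z]. /k/ is a stop between vowels /a/ and /a/, so it spirantizes to the fricative [x]. /k/ is a stop between vowels /a/ and /a/, so it spirantizes to the fricative [x]. → [zihozaaxankeaxafk].
/raslepoakot/: /p/ is a stop between vowels /e/ and /o/, so it spirantizes to the fricative [f]. /k/ is a stop between vowels /a/ and /o/, so it spirantizes to the fricative [x]. → [raslefoaxot].
/moroxmimufmaz/: the rule's environment is not met; surfaces unchanged as [moroxmimufmaz].

besnivorsanofipme, zihozaaxankeaxafk, raslefoaxot, moroxmimufmaz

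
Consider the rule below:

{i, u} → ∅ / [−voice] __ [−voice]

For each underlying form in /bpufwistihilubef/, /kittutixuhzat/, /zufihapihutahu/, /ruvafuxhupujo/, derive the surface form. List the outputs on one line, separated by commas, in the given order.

/bpufwistihilubef/: /u/ is a high vowel flanked by voiceless consonants /p/ and /f/, so it deletes. /i/ is a high vowel flanked by voiceless consonants /t/ and /h/, so it deletes. → [bpfwisthilubef].
/kittutixuhzat/: /i/ is a high vowel flanked by voiceless consonants /k/ and /t/, so it deletes. /u/ is a high vowel flanked by voiceless consonants /t/ and /t/, so it deletes. /i/ is a high vowel flanked by voiceless consonants /t/ and /x/, so it deletes. /u/ is a high vowel flanked by voiceless consonants /x/ and /h/, so it deletes. → [ktttxhzat].
/zufihapihutahu/: /i/ is a high vowel flanked by voiceless consonants /f/ and /h/, so it deletes. /i/ is a high vowel flanked by voiceless consonants /p/ and /h/, so it deletes. /u/ is a high vowel flanked by voiceless consonants /h/ and /t/, so it deletes. → [zufhaphtahu].
/ruvafuxhupujo/: /u/ is a high vowel flanked by voiceless consonants /f/ and /x/, so it deletes. /u/ is a high vowel flanked by voiceless consonants /h/ and /p/, so it deletes. → [ruvafxhpujo].

bpfwisthilubef, ktttxhzat, zufhaphtahu, ruvafxhpujo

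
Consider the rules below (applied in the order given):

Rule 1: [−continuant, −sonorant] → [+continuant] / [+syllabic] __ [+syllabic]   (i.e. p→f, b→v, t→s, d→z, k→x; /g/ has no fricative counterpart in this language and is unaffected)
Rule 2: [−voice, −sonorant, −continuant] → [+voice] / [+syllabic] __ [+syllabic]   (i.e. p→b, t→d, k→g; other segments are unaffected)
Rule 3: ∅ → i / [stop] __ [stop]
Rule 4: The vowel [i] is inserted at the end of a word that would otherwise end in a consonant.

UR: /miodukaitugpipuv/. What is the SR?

Rule 1 (intervocalic spirantization): /d/ is a stop between vowels /o/ and /u/, so it spirantizes to the fricative [z]. /k/ is a stop between vowels /u/ and /a/, so it spirantizes to the fricative [x]. /t/ is a stop between vowels /i/ and /u/, so it spirantizes to the fricative [s]. /p/ is a stop between vowels /i/ and /u/, so it spirantizes to the fricative [f]. /miodukaitugpipuv/ → miozuxaisugpifuv.
Rule 2 (intervocalic voicing): no segment meets the environment; /miozuxaisugpifuv/ is unchanged.
Rule 3 (stop-cluster i-epenthesis): /g/ and /p/ form a stop–stop cluster, so [i] is inserted between them. /miozuxaisugpifuv/ → miozuxaisugipifuv.
Rule 4 (final i-epenthesis): the form ends in the consonant /v/, so [i] is inserted word-finally. /miozuxaisugipifuv/ → miozuxaisugipifuvi.

miozuxaisugipifuvi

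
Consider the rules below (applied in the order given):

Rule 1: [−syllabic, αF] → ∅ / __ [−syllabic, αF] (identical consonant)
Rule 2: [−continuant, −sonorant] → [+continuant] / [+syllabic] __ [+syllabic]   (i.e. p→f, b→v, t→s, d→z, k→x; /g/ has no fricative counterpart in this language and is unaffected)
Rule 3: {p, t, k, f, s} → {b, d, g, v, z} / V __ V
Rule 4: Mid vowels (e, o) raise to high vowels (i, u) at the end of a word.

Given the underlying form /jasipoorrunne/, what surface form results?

jazivooruni

Rule 1 (degemination): /rr/ is a geminate; the first /r/ deletes. /nn/ is a geminate; the first /n/ deletes. /jasipoorrunne/ → jasipoorune.
Rule 2 (intervocalic spirantization): /p/ is a stop between vowels /i/ and /o/, so it spirantizes to the fricative [f]. /jasipoorune/ → jasifoorune.
Rule 3 (intervocalic voicing): /s/ is a voiceless obstruent between vowels /a/ and /i/, so it voices to [z]. /f/ is a voiceless obstruent between vowels /i/ and /o/, so it voices to [v]. /jasifoorune/ → jazivoorune.
Rule 4 (final vowel raising): /e/ is a mid vowel in word-final position, so it raises to [i]. /jazivoorune/ → jazivooruni.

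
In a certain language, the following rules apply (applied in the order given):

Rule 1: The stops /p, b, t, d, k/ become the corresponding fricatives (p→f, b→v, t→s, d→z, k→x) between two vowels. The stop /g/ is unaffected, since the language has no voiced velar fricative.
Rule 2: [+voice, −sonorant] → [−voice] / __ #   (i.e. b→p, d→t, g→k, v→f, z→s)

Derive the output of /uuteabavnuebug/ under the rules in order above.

uuseavavnuevuk

Rule 1 (intervocalic spirantization): /t/ is a stop between vowels /u/ and /e/, so it spirantizes to the fricative [s]. /b/ is a stop between vowels /a/ and /a/, so it spirantizes to the fricative [v]. /b/ is a stop between vowels /e/ and /u/, so it spirantizes to the fricative [v]. /uuteabavnuebug/ → uuseavavnuevug.
Rule 2 (final devoicing): /g/ is a voiced obstruent in word-final position, so it devoices to [k]. /uuseavavnuevug/ → uuseavavnuevuk.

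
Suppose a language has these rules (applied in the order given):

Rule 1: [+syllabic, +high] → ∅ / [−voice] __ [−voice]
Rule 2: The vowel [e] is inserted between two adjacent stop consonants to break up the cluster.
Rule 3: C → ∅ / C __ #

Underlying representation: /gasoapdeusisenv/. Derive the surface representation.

Rule 1 (high vowel syncope): /i/ is a high vowel flanked by voiceless consonants /s/ and /s/, so it deletes. /gasoapdeusisenv/ → gasoapdeussenv.
Rule 2 (stop-cluster e-epenthesis): /p/ and /d/ form a stop–stop cluster, so [e] is inserted between them. /gasoapdeussenv/ → gasoapedeussenv.
Rule 3 (final cluster simplification): /v/ is the second consonant of a word-final cluster /nv/, so it deletes. /gasoapedeussenv/ → gasoapedeussen.

gasoapedeussen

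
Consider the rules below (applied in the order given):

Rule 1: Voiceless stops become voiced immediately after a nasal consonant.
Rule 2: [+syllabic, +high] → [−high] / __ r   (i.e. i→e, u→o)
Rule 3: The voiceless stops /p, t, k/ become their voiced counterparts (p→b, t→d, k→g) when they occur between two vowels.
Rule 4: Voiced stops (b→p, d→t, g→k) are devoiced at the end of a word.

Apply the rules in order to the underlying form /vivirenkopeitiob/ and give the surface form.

Rule 1 (post-nasal voicing): /k/ is a voiceless stop immediately after the nasal /n/, so it voices to [g]. /vivirenkopeitiob/ → vivirengopeitiob.
Rule 2 (pre-rhotic lowering): /i/ is a high vowel immediately before /r/, so it lowers to [e]. /vivirengopeitiob/ → viverengopeitiob.
Rule 3 (intervocalic voicing): /p/ is a voiceless stop between vowels /o/ and /e/, so it voices to [b]. /t/ is a voiceless stop between vowels /i/ and /i/, so it voices to [d]. /viverengopeitiob/ → viverengobeidiob.
Rule 4 (final devoicing): /b/ is a voiced stop in word-final position, so it devoices to [p]. /viverengobeidiob/ → viverengobeidiop.

viverengobeidiop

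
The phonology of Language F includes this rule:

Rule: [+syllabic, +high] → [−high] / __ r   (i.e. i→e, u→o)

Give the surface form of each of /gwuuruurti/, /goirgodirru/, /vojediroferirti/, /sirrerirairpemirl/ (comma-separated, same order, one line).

gwuoruorti, goergoderru, vojederofererti, serrereraerpemerl

/gwuuruurti/: /u/ is a high vowel immediately before /r/, so it lowers to [o]. /u/ is a high vowel immediately before /r/, so it lowers to [o]. → [gwuoruorti].
/goirgodirru/: /i/ is a high vowel immediately before /r/, so it lowers to [e]. /i/ is a high vowel immediately before /r/, so it lowers to [e]. → [goergoderru].
/vojediroferirti/: /i/ is a high vowel immediately before /r/, so it lowers to [e]. /i/ is a high vowel immediately before /r/, so it lowers to [e]. → [vojederofererti].
/sirrerirairpemirl/: /i/ is a high vowel immediately before /r/, so it lowers to [e]. /i/ is a high vowel immediately before /r/, so it lowers to [e]. /i/ is a high vowel immediately before /r/, so it lowers to [e]. /i/ is a high vowel immediately before /r/, so it lowers to [e]. → [serrereraerpemerl].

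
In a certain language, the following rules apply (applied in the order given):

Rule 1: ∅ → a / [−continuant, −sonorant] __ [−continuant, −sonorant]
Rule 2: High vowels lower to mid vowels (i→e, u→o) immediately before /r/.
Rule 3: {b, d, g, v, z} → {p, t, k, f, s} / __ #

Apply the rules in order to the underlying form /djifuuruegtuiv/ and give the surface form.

djifuoruegatuif

Rule 1 (stop-cluster a-epenthesis): /g/ and /t/ form a stop–stop cluster, so [a] is inserted between them. /djifuuruegtuiv/ → djifuuruegatuiv.
Rule 2 (pre-rhotic lowering): /u/ is a high vowel immediately before /r/, so it lowers to [o]. /djifuuruegatuiv/ → djifuoruegatuiv.
Rule 3 (final devoicing): /v/ is a voiced obstruent in word-final position, so it devoices to [f]. /djifuoruegatuiv/ → djifuoruegatuif.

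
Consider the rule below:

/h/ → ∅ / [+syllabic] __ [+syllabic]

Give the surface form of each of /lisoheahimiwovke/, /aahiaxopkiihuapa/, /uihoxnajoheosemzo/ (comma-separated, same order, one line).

lisoeaimiwovke, aaiaxopkiiuapa, uioxnajoeosemzo

/lisoheahimiwovke/: /h/ occurs between vowels /o/ and /e/, so it deletes. /h/ occurs between vowels /a/ and /i/, so it deletes. → [lisoeaimiwovke].
/aahiaxopkiihuapa/: /h/ occurs between vowels /a/ and /i/, so it deletes. /h/ occurs between vowels /i/ and /u/, so it deletes. → [aaiaxopkiiuapa].
/uihoxnajoheosemzo/: /h/ occurs between vowels /i/ and /o/, so it deletes. /h/ occurs between vowels /o/ and /e/, so it deletes. → [uioxnajoeosemzo].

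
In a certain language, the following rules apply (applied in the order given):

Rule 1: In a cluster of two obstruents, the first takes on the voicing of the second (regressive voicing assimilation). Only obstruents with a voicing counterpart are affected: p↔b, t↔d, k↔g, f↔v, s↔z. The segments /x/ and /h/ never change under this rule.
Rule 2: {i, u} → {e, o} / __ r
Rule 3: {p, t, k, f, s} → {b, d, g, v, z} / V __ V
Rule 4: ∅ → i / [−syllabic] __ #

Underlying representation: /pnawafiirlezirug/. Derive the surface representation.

Rule 1 (regressive voicing assimilation): no segment meets the environment; /pnawafiirlezirug/ is unchanged.
Rule 2 (pre-rhotic lowering): /i/ is a high vowel immediately before /r/, so it lowers to [e]. /i/ is a high vowel immediately before /r/, so it lowers to [e]. /pnawafiirlezirug/ → pnawafierlezerug.
Rule 3 (intervocalic voicing): /f/ is a voiceless obstruent between vowels /a/ and /i/, so it voices to [v]. /pnawafierlezerug/ → pnawavierlezerug.
Rule 4 (final i-epenthesis): the form ends in the consonant /g/, so [i] is inserted word-finally. /pnawavierlezerug/ → pnawavierlezerugi.

pnawavierlezerugi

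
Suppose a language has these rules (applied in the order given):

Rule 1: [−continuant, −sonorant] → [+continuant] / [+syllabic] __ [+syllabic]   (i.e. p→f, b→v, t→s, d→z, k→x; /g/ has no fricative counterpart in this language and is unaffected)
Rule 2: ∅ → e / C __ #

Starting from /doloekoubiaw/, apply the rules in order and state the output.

Rule 1 (intervocalic spirantization): /k/ is a stop between vowels /e/ and /o/, so it spirantizes to the fricative [x]. /b/ is a stop between vowels /u/ and /i/, so it spirantizes to the fricative [v]. /doloekoubiaw/ → doloexouviaw.
Rule 2 (final e-epenthesis): the form ends in the consonant /w/, so [e] is inserted word-finally. /doloexouviaw/ → doloexouviawe.

doloexouviawe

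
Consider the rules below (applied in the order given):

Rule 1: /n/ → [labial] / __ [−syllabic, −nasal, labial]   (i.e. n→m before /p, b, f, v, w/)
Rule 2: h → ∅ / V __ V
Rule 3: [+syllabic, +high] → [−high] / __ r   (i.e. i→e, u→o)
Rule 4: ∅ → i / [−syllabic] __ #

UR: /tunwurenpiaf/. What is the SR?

tumworempiafi

Rule 1 (nasal place assimilation): /n/ precedes the labial consonant /w/, so it assimilates in place to [m]. /n/ precedes the labial consonant /p/, so it assimilates in place to [m]. /tunwurenpiaf/ → tumwurempiaf.
Rule 2 (intervocalic h-deletion): no segment meets the environment; /tumwurempiaf/ is unchanged.
Rule 3 (pre-rhotic lowering): /u/ is a high vowel immediately before /r/, so it lowers to [o]. /tumwurempiaf/ → tumworempiaf.
Rule 4 (final i-epenthesis): the form ends in the consonant /f/, so [i] is inserted word-finally. /tumworempiaf/ → tumworempiafi.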